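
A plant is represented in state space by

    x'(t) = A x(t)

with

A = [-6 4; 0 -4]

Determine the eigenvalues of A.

-6, -4

det(sI - A) = s^2 - (tr A)s + det A, with tr A = (-6) + (-4) = -10 and det A = (-6)·(-4) - 4·0 = 24 - 0 = 24.
So p(s) = det(sI - A) = s^2 + 10s + 24.
Factor s^2 + 10s + 24: two numbers with sum -10 and product 24 are -4 and -6, so s^2 + 10s + 24 = (s + 4)(s + 6).
Hence p(s) = (s + 4) (s + 6), with roots -6, -4.
All eigenvalues have negative real part, so the system is asymptotically stable.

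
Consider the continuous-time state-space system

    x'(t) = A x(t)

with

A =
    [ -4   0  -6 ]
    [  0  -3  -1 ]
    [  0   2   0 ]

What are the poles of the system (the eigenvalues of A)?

det(sI - A) = s^3 - (tr A)s^2 + (M11 + M22 + M33)s - det A, where Mii is the 2×2 principal minor of A obtained by deleting row i and column i.
tr A = (-4) + (-3) + 0 = -7; M11 = (-3)·0 - (-1)·2 = 0 - (-2) = 2; M22 = (-4)·0 - (-6)·0 = 0 - 0 = 0; M33 = (-4)·(-3) - 0·0 = 12 - 0 = 12; sum of minors = 14.
det A = (-4)·((-3)·0 - (-1)·2) - 0·(0·0 - (-1)·0) + (-6)·(0·2 - (-3)·0) = (-4)·2 - 0·0 + (-6)·0 = -8.
So p(s) = det(sI - A) = s^3 + 7s^2 + 14s + 8.
Rational-root test: any integer root divides 8. Testing small divisors, s = -1 works: p(-1) = -1 + 7 + (-14) + 8 = 0, so (s + 1) is a factor.
Dividing, p(s) = (s + 1)(s^2 + 6s + 8).
Factor s^2 + 6s + 8: two numbers with sum -6 and product 8 are -2 and -4, so s^2 + 6s + 8 = (s + 2)(s + 4).
Hence p(s) = (s + 1) (s + 2) (s + 4), with roots -4, -2, -1.
All eigenvalues have negative real part, so the system is asymptotically stable.

-4, -2, -1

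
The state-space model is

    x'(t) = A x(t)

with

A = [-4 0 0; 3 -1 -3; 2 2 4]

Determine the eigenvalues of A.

-4, 1, 2

det(sI - A) = s^3 - (tr A)s^2 + (M11 + M22 + M33)s - det A, where Mii is the 2×2 principal minor of A obtained by deleting row i and column i.
tr A = (-4) + (-1) + 4 = -1; M11 = (-1)·4 - (-3)·2 = -4 - (-6) = 2; M22 = (-4)·4 - 0·2 = -16 - 0 = -16; M33 = (-4)·(-1) - 0·3 = 4 - 0 = 4; sum of minors = -10.
det A = (-4)·((-1)·4 - (-3)·2) - 0·(3·4 - (-3)·2) + 0·(3·2 - (-1)·2) = (-4)·2 - 0·18 + 0·8 = -8.
So p(s) = det(sI - A) = s^3 + s^2 - 10s + 8.
Rational-root test: any integer root divides 8. Testing small divisors, s = 1 works: p(1) = 1 + 1 + (-10) + 8 = 0, so (s - 1) is a factor.
Dividing, p(s) = (s - 1)(s^2 + 2s - 8).
Factor s^2 + 2s - 8: two numbers with sum -2 and product -8 are 2 and -4, so s^2 + 2s - 8 = (s - 2)(s + 4).
Hence p(s) = (s - 2) (s - 1) (s + 4), with roots -4, 1, 2.
At least one eigenvalue has non-negative real part, so the system is not asymptotically stable.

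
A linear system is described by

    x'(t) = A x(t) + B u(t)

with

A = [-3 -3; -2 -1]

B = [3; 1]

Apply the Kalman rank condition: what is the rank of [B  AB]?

AB = [[-12], [-7]]
Controllability matrix C = [B  AB] = [[3, -12], [1, -7]]
det(C) = 3·(-7) - (-12)·1 = -21 - (-12) = -9 ≠ 0, so rank(C) = 2.
rank(C) = 2 = n, so the pair (A, B) is completely controllable.

2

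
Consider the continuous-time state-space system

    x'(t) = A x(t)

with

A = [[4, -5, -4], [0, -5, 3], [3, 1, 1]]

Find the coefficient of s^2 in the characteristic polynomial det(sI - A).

0

Expand det(sI - A) for the 3×3 matrix.
p(s) = s^3 - 12s + 137.
(Check: constant term = det(-A) = (-1)^3 det A = 137; coefficient of s^2 = -tr A = 0.)
The coefficient of s^2 is 0.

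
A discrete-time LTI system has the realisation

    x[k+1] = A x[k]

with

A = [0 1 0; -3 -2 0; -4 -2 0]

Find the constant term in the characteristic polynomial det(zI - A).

Expand det(zI - A) for the 3×3 matrix.
p(z) = z^3 + 2z^2 + 3z.
(Check: constant term = det(-A) = (-1)^3 det A = 0; coefficient of z^2 = -tr A = 2.)
The constant term is 0.

0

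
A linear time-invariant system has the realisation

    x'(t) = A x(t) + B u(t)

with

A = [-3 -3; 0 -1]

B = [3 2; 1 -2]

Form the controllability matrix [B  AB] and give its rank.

AB = [[-12, 0], [-1, 2]]
Controllability matrix C = [B  AB] = [[3, 2, -12, 0], [1, -2, -1, 2]]
Take the 2×2 submatrix of C formed by columns 1, 2: [[3, 2], [1, -2]]. Its determinant is 3·(-2) - 2·1 = -6 - 2 = -8 ≠ 0.
So rank(C) ≥ 2; since C has 2 rows, rank(C) = 2.
rank(C) = 2 = n, so the pair (A, B) is completely controllable.

2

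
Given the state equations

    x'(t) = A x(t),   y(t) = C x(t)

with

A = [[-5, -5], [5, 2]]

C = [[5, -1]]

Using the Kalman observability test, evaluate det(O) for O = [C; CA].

CA = [[-30, -27]]
Observability matrix O = [C; CA] = [[5, -1], [-30, -27]]
det(O) = 5·(-27) - (-1)·(-30) = -135 - 30 = -165
Since det(O) ≠ 0, rank(O) = 2 and the system is completely observable.

-165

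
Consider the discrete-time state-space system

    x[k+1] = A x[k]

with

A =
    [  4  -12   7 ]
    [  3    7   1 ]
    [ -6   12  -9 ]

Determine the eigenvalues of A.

det(zI - A) = z^3 - (tr A)z^2 + (M11 + M22 + M33)z - det A, where Mii is the 2×2 principal minor of A obtained by deleting row i and column i.
tr A = 4 + 7 + (-9) = 2; M11 = 7·(-9) - 1·12 = -63 - 12 = -75; M22 = 4·(-9) - 7·(-6) = -36 - (-42) = 6; M33 = 4·7 - (-12)·3 = 28 - (-36) = 64; sum of minors = -5.
det A = 4·(7·(-9) - 1·12) - (-12)·(3·(-9) - 1·(-6)) + 7·(3·12 - 7·(-6)) = 4·(-75) - (-12)·(-21) + 7·78 = -6.
So p(z) = det(zI - A) = z^3 - 2z^2 - 5z + 6.
Rational-root test: any integer root divides 6. Testing small divisors, z = 1 works: p(1) = 1 + (-2) + (-5) + 6 = 0, so (z - 1) is a factor.
Dividing, p(z) = (z - 1)(z^2 - z - 6).
Factor z^2 - z - 6: two numbers with sum 1 and product -6 are 3 and -2, so z^2 - z - 6 = (z - 3)(z + 2).
Hence p(z) = (z - 3) (z - 1) (z + 2), with roots -2, 1, 3.

-2, 1, 3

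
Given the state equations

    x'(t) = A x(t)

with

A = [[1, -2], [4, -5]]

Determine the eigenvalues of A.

det(sI - A) = s^2 - (tr A)s + det A, with tr A = 1 + (-5) = -4 and det A = 1·(-5) - (-2)·4 = -5 - (-8) = 3.
So p(s) = det(sI - A) = s^2 + 4s + 3.
Factor s^2 + 4s + 3: two numbers with sum -4 and product 3 are -1 and -3, so s^2 + 4s + 3 = (s + 1)(s + 3).
Hence p(s) = (s + 1) (s + 3), with roots -3, -1.
All eigenvalues have negative real part, so the system is asymptotically stable.

-3, -1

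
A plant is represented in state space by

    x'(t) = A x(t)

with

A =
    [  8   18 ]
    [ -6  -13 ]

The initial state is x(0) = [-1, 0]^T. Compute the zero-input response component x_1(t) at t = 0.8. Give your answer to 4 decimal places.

-1.6750

det(sI - A) = s^2 - (tr A)s + det A, with tr A = 8 + (-13) = -5 and det A = 8·(-13) - 18·(-6) = -104 - (-108) = 4.
So p(s) = det(sI - A) = s^2 + 5s + 4.
Factor s^2 + 5s + 4: two numbers with sum -5 and product 4 are -1 and -4, so s^2 + 5s + 4 = (s + 1)(s + 4).
Hence p(s) = (s + 1) (s + 4), with roots -4, -1.
The eigenvalues -4, -1 are distinct and real, so A is diagonalisable and x(t) = e^{At} x(0) = V diag(e^{λ_i t}) V^{-1} x(0), where the columns of V are the eigenvectors.
λ = -4: A - (-4)I = [[12, 18], [-6, -9]]. Row 1 gives 12·v1 + 18·v2 = 0, so take v_1 = [3, -2]^T.
λ = -1: A - (-1)I = [[9, 18], [-6, -12]]. Row 1 gives 9·v1 + 18·v2 = 0, so take v_2 = [2, -1]^T.
V = [v_1 v_2] = [[3, 2], [-2, -1]] has det V = 1, so V^{-1} = adj(V)/det V = [[-1, -2], [2, 3]].
Modal coordinates z(0) = V^{-1} x(0): (-1)·(-1) + (-2)·0 = 1; 2·(-1) + 3·0 = -2; so z(0) = [1, -2]^T.
x_1(t) = Σ_i (v_i)_1 · z_i(0) · e^{λ_i t} (row 1 of V times the modal terms).
x_1(0.8) = 3·1·e^{-4·0.8} + 2·(-2)·e^{-1·0.8} = 3·0.040762 + (-4)·0.449329 = -1.6750.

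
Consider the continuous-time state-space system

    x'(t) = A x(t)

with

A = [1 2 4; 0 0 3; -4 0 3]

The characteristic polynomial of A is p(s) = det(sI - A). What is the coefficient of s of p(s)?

Expand det(sI - A) for the 3×3 matrix.
p(s) = s^3 - 4s^2 + 19s + 24.
(Check: constant term = det(-A) = (-1)^3 det A = 24; coefficient of s^2 = -tr A = -4.)
The coefficient of s is 19.

19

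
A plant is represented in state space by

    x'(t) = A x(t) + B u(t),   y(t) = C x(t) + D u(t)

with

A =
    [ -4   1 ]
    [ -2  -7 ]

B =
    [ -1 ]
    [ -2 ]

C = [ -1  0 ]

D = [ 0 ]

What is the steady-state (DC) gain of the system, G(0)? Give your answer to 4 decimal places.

0.3000

G(0) = C(-A)^{-1}B + D = -C A^{-1} B + D.
det A = 30, so A^{-1} = (1/30)·adj(A) = [[-7/30, -1/30], [1/15, -2/15]]
A^{-1} B = [3/10, 1/5]^T
C A^{-1} B = -3/10
G(0) = D - C A^{-1} B = 0 - (-3/10) = 3/10 ≈ 0.3000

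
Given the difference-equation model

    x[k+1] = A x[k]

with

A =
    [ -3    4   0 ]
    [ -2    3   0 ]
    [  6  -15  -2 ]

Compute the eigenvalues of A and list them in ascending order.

-2, -1, 1

det(zI - A) = z^3 - (tr A)z^2 + (M11 + M22 + M33)z - det A, where Mii is the 2×2 principal minor of A obtained by deleting row i and column i.
tr A = (-3) + 3 + (-2) = -2; M11 = 3·(-2) - 0·(-15) = -6 - 0 = -6; M22 = (-3)·(-2) - 0·6 = 6 - 0 = 6; M33 = (-3)·3 - 4·(-2) = -9 - (-8) = -1; sum of minors = -1.
det A = (-3)·(3·(-2) - 0·(-15)) - 4·((-2)·(-2) - 0·6) + 0·((-2)·(-15) - 3·6) = (-3)·(-6) - 4·4 + 0·12 = 2.
So p(z) = det(zI - A) = z^3 + 2z^2 - z - 2.
Rational-root test: any integer root divides -2. Testing small divisors, z = -1 works: p(-1) = -1 + 2 + 1 + (-2) = 0, so (z + 1) is a factor.
Dividing, p(z) = (z + 1)(z^2 + z - 2).
Factor z^2 + z - 2: two numbers with sum -1 and product -2 are 1 and -2, so z^2 + z - 2 = (z - 1)(z + 2).
Hence p(z) = (z - 1) (z + 1) (z + 2), with roots -2, -1, 1.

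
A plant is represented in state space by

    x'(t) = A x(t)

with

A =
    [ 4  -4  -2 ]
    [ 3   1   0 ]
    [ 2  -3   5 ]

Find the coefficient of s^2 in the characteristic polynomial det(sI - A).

-10

Expand det(sI - A) for the 3×3 matrix.
p(s) = s^3 - 10s^2 + 45s - 102.
(Check: constant term = det(-A) = (-1)^3 det A = -102; coefficient of s^2 = -tr A = -10.)
The coefficient of s^2 is -10.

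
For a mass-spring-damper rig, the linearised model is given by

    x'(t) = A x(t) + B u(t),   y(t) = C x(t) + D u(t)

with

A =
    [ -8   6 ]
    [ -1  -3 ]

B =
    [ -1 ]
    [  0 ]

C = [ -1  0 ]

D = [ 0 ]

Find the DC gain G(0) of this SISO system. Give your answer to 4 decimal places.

G(0) = C(-A)^{-1}B + D = -C A^{-1} B + D.
det A = 30, so A^{-1} = (1/30)·adj(A) = [[-1/10, -1/5], [1/30, -4/15]]
A^{-1} B = [1/10, -1/30]^T
C A^{-1} B = -1/10
G(0) = D - C A^{-1} B = 0 - (-1/10) = 1/10 ≈ 0.1000

0.1000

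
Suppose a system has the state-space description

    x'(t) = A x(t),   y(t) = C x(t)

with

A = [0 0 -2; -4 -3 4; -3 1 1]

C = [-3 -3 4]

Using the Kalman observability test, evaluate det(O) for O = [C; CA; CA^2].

412

CA = [[0, 13, -2]]
CA^2 = [[-46, -41, 50]]
Observability matrix O = [C; CA; CA^2] = [[-3, -3, 4], [0, 13, -2], [-46, -41, 50]]
Expanding along the first row, det(O) = (-3)·(13·50 - (-2)·(-41)) - (-3)·(0·50 - (-2)·(-46)) + 4·(0·(-41) - 13·(-46)) = (-3)·568 - (-3)·(-92) + 4·598 = 412
Since det(O) ≠ 0, rank(O) = 3 and the system is completely observable.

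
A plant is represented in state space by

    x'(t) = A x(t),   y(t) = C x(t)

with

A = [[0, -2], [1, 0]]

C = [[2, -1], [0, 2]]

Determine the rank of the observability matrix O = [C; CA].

2

CA = [[-1, -4], [2, 0]]
Observability matrix O = [C; CA] = [[2, -1], [0, 2], [-1, -4], [2, 0]]
Take the 2×2 submatrix of O formed by rows 1, 2: [[2, -1], [0, 2]]. Its determinant is 2·2 - (-1)·0 = 4 - 0 = 4 ≠ 0.
So rank(O) ≥ 2; since O has 2 columns, rank(O) = 2.
rank(O) = 2 = n, so the pair (A, C) is completely observable.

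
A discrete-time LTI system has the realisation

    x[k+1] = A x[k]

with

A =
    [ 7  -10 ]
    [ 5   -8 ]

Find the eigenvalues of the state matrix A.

det(zI - A) = z^2 - (tr A)z + det A, with tr A = 7 + (-8) = -1 and det A = 7·(-8) - (-10)·5 = -56 - (-50) = -6.
So p(z) = det(zI - A) = z^2 + z - 6.
Factor z^2 + z - 6: two numbers with sum -1 and product -6 are 2 and -3, so z^2 + z - 6 = (z - 2)(z + 3).
Hence p(z) = (z - 2) (z + 3), with roots -3, 2.

-3, 2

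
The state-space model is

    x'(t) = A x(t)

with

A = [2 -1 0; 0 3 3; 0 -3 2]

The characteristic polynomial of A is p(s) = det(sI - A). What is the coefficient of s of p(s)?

Expand det(sI - A) for the 3×3 matrix.
p(s) = s^3 - 7s^2 + 25s - 30.
(Check: constant term = det(-A) = (-1)^3 det A = -30; coefficient of s^2 = -tr A = -7.)
The coefficient of s is 25.

25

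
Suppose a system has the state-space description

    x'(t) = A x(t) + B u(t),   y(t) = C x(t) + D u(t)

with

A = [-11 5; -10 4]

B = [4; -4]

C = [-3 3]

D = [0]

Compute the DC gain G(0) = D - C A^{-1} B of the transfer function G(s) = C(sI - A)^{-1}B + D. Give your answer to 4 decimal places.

-24.0000

G(0) = C(-A)^{-1}B + D = -C A^{-1} B + D.
det A = 6, so A^{-1} = (1/6)·adj(A) = [[2/3, -5/6], [5/3, -11/6]]
A^{-1} B = [6, 14]^T
C A^{-1} B = 24
G(0) = D - C A^{-1} B = 0 - (24) = -24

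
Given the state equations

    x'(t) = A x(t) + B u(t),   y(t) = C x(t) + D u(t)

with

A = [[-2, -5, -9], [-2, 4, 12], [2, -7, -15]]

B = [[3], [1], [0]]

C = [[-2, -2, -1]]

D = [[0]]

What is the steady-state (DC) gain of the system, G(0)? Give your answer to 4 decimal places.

G(0) = C(-A)^{-1}B + D = -C A^{-1} B + D.
det A = -72, so A^{-1} = (1/-72)·adj(A) = [[-1/3, 1/6, 1/3], [1/12, -2/3, -7/12], [-1/12, 1/3, 1/4]]
A^{-1} B = [-5/6, -5/12, 1/12]^T
C A^{-1} B = 29/12
G(0) = D - C A^{-1} B = 0 - (29/12) = -29/12 ≈ -2.4167

-2.4167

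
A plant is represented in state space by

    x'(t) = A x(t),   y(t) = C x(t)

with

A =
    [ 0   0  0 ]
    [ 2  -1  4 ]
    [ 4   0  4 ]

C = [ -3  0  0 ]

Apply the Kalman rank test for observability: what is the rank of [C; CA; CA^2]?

CA = [[0, 0, 0]]
CA^2 = [[0, 0, 0]]
Observability matrix O = [C; CA; CA^2] = [[-3, 0, 0], [0, 0, 0], [0, 0, 0]]
Every row of O is a scalar multiple of row 1 = [-3, 0, 0] (multipliers 1, 0, 0), so the rows span a one-dimensional space.
O ≠ 0, hence rank(O) = 1.
rank(O) = 1 < n = 3, so the pair (A, C) is not completely observable.

1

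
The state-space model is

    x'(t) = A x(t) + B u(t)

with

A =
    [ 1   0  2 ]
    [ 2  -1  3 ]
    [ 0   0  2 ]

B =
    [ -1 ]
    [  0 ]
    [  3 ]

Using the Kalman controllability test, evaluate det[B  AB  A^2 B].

0

AB = [[5], [7], [6]]
A^2B = [[17], [21], [12]]
Controllability matrix C = [B  AB  A^2B] = [[-1, 5, 17], [0, 7, 21], [3, 6, 12]]
Expanding along the first row, det(C) = (-1)·(7·12 - 21·6) - 5·(0·12 - 21·3) + 17·(0·6 - 7·3) = (-1)·(-42) - 5·(-63) + 17·(-21) = 0
Since det(C) = 0, rank(C) < 3 and the system is not completely controllable.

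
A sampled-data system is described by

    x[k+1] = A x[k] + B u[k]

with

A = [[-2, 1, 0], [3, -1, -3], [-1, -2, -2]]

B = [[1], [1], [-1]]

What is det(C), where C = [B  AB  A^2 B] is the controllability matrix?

AB = [[-1], [5], [-1]]
A^2B = [[7], [-5], [-7]]
Controllability matrix C = [B  AB  A^2B] = [[1, -1, 7], [1, 5, -5], [-1, -1, -7]]
Expanding along the first row, det(C) = 1·(5·(-7) - (-5)·(-1)) - (-1)·(1·(-7) - (-5)·(-1)) + 7·(1·(-1) - 5·(-1)) = 1·(-40) - (-1)·(-12) + 7·4 = -24
Since det(C) ≠ 0, rank(C) = 3 and the system is completely controllable.

-24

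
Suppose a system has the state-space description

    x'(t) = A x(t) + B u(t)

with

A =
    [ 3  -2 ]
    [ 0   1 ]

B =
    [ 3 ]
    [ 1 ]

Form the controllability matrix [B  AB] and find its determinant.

AB = [[7], [1]]
Controllability matrix C = [B  AB] = [[3, 7], [1, 1]]
det(C) = 3·1 - 7·1 = 3 - 7 = -4
Since det(C) ≠ 0, rank(C) = 2 and the system is completely controllable.

-4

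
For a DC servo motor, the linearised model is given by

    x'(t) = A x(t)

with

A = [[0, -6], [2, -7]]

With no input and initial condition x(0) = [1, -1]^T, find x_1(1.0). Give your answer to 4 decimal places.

0.3330

det(sI - A) = s^2 - (tr A)s + det A, with tr A = 0 + (-7) = -7 and det A = 0·(-7) - (-6)·2 = 0 - (-12) = 12.
So p(s) = det(sI - A) = s^2 + 7s + 12.
Factor s^2 + 7s + 12: two numbers with sum -7 and product 12 are -3 and -4, so s^2 + 7s + 12 = (s + 3)(s + 4).
Hence p(s) = (s + 3) (s + 4), with roots -4, -3.
The eigenvalues -4, -3 are distinct and real, so A is diagonalisable and x(t) = e^{At} x(0) = V diag(e^{λ_i t}) V^{-1} x(0), where the columns of V are the eigenvectors.
λ = -4: A - (-4)I = [[4, -6], [2, -3]]. Row 1 gives 4·v1 + (-6)·v2 = 0, so take v_1 = [3, 2]^T.
λ = -3: A - (-3)I = [[3, -6], [2, -4]]. Row 1 gives 3·v1 + (-6)·v2 = 0, so take v_2 = [-2, -1]^T.
V = [v_1 v_2] = [[3, -2], [2, -1]] has det V = 1, so V^{-1} = adj(V)/det V = [[-1, 2], [-2, 3]].
Modal coordinates z(0) = V^{-1} x(0): (-1)·1 + 2·(-1) = -3; (-2)·1 + 3·(-1) = -5; so z(0) = [-3, -5]^T.
x_1(t) = Σ_i (v_i)_1 · z_i(0) · e^{λ_i t} (row 1 of V times the modal terms).
x_1(1.0) = 3·(-3)·e^{-4·1.0} + (-2)·(-5)·e^{-3·1.0} = (-9)·0.018316 + 10·0.049787 = 0.3330.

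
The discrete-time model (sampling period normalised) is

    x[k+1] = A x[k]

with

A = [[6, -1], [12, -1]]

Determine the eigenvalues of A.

2, 3

det(zI - A) = z^2 - (tr A)z + det A, with tr A = 6 + (-1) = 5 and det A = 6·(-1) - (-1)·12 = -6 - (-12) = 6.
So p(z) = det(zI - A) = z^2 - 5z + 6.
Factor z^2 - 5z + 6: two numbers with sum 5 and product 6 are 3 and 2, so z^2 - 5z + 6 = (z - 3)(z - 2).
Hence p(z) = (z - 3) (z - 2), with roots 2, 3.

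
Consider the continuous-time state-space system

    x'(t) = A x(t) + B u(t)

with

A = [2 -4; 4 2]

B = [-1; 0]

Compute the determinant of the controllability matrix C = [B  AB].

AB = [[-2], [-4]]
Controllability matrix C = [B  AB] = [[-1, -2], [0, -4]]
det(C) = (-1)·(-4) - (-2)·0 = 4 - 0 = 4
Since det(C) ≠ 0, rank(C) = 2 and the system is completely controllable.

4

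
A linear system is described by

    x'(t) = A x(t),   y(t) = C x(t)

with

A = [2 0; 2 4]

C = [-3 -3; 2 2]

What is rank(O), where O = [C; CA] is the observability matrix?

CA = [[-12, -12], [8, 8]]
Observability matrix O = [C; CA] = [[-3, -3], [2, 2], [-12, -12], [8, 8]]
Every row of O is a scalar multiple of row 1 = [-3, -3] (multipliers 1, -2/3, 4, -8/3), so the rows span a one-dimensional space.
O ≠ 0, hence rank(O) = 1.
rank(O) = 1 < n = 2, so the pair (A, C) is not completely observable.

1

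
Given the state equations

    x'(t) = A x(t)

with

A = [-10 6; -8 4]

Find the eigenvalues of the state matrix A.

det(sI - A) = s^2 - (tr A)s + det A, with tr A = (-10) + 4 = -6 and det A = (-10)·4 - 6·(-8) = -40 - (-48) = 8.
So p(s) = det(sI - A) = s^2 + 6s + 8.
Factor s^2 + 6s + 8: two numbers with sum -6 and product 8 are -2 and -4, so s^2 + 6s + 8 = (s + 2)(s + 4).
Hence p(s) = (s + 2) (s + 4), with roots -4, -2.
All eigenvalues have negative real part, so the system is asymptotically stable.

-4, -2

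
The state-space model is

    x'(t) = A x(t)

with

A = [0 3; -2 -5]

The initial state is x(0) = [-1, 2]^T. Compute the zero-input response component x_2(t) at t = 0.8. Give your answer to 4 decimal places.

-0.0409

det(sI - A) = s^2 - (tr A)s + det A, with tr A = 0 + (-5) = -5 and det A = 0·(-5) - 3·(-2) = 0 - (-6) = 6.
So p(s) = det(sI - A) = s^2 + 5s + 6.
Factor s^2 + 5s + 6: two numbers with sum -5 and product 6 are -2 and -3, so s^2 + 5s + 6 = (s + 2)(s + 3).
Hence p(s) = (s + 2) (s + 3), with roots -3, -2.
The eigenvalues -3, -2 are distinct and real, so A is diagonalisable and x(t) = e^{At} x(0) = V diag(e^{λ_i t}) V^{-1} x(0), where the columns of V are the eigenvectors.
λ = -3: A - (-3)I = [[3, 3], [-2, -2]]. Row 1 gives 3·v1 + 3·v2 = 0, so take v_1 = [-1, 1]^T.
λ = -2: A - (-2)I = [[2, 3], [-2, -3]]. Row 1 gives 2·v1 + 3·v2 = 0, so take v_2 = [-3, 2]^T.
V = [v_1 v_2] = [[-1, -3], [1, 2]] has det V = 1, so V^{-1} = adj(V)/det V = [[2, 3], [-1, -1]].
Modal coordinates z(0) = V^{-1} x(0): 2·(-1) + 3·2 = 4; (-1)·(-1) + (-1)·2 = -1; so z(0) = [4, -1]^T.
x_2(t) = Σ_i (v_i)_2 · z_i(0) · e^{λ_i t} (row 2 of V times the modal terms).
x_2(0.8) = 1·4·e^{-3·0.8} + 2·(-1)·e^{-2·0.8} = 4·0.090718 + (-2)·0.201897 = -0.0409.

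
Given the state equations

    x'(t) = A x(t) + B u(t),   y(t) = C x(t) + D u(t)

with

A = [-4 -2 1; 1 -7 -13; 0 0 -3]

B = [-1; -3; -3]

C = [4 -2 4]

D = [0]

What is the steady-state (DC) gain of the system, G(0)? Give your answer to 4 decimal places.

-11.0667

G(0) = C(-A)^{-1}B + D = -C A^{-1} B + D.
det A = -90, so A^{-1} = (1/-90)·adj(A) = [[-7/30, 1/15, -11/30], [-1/30, -2/15, 17/30], [0, 0, -1/3]]
A^{-1} B = [17/15, -19/15, 1]^T
C A^{-1} B = 166/15
G(0) = D - C A^{-1} B = 0 - (166/15) = -166/15 ≈ -11.0667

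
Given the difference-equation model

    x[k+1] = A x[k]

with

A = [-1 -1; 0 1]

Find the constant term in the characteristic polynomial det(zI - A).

For a 2×2 matrix, det(zI - A) = z^2 - (tr A)z + det A.
tr A = 0, det A = -1.
So p(z) = z^2 - 1.
The constant term is -1.

-1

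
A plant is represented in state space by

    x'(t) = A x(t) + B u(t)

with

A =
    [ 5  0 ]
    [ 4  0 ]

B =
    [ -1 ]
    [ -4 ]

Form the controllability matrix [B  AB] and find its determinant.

AB = [[-5], [-4]]
Controllability matrix C = [B  AB] = [[-1, -5], [-4, -4]]
det(C) = (-1)·(-4) - (-5)·(-4) = 4 - 20 = -16
Since det(C) ≠ 0, rank(C) = 2 and the system is completely controllable.

-16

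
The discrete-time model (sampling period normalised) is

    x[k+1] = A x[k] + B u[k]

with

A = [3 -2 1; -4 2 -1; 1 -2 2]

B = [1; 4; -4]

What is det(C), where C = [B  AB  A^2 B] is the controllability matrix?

AB = [[-9], [8], [-15]]
A^2B = [[-58], [67], [-55]]
Controllability matrix C = [B  AB  A^2B] = [[1, -9, -58], [4, 8, 67], [-4, -15, -55]]
Expanding along the first row, det(C) = 1·(8·(-55) - 67·(-15)) - (-9)·(4·(-55) - 67·(-4)) + (-58)·(4·(-15) - 8·(-4)) = 1·565 - (-9)·48 + (-58)·(-28) = 2621
Since det(C) ≠ 0, rank(C) = 3 and the system is completely controllable.

2621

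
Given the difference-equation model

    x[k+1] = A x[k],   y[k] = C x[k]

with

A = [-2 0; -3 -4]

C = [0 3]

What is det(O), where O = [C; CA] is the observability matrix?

27

CA = [[-9, -12]]
Observability matrix O = [C; CA] = [[0, 3], [-9, -12]]
det(O) = 0·(-12) - 3·(-9) = 0 - (-27) = 27
Since det(O) ≠ 0, rank(O) = 2 and the system is completely observable.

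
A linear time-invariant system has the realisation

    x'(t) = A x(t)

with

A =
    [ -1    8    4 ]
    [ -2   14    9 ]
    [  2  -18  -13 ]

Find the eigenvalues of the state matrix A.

det(sI - A) = s^3 - (tr A)s^2 + (M11 + M22 + M33)s - det A, where Mii is the 2×2 principal minor of A obtained by deleting row i and column i.
tr A = (-1) + 14 + (-13) = 0; M11 = 14·(-13) - 9·(-18) = -182 - (-162) = -20; M22 = (-1)·(-13) - 4·2 = 13 - 8 = 5; M33 = (-1)·14 - 8·(-2) = -14 - (-16) = 2; sum of minors = -13.
det A = (-1)·(14·(-13) - 9·(-18)) - 8·((-2)·(-13) - 9·2) + 4·((-2)·(-18) - 14·2) = (-1)·(-20) - 8·8 + 4·8 = -12.
So p(s) = det(sI - A) = s^3 - 13s + 12.
Rational-root test: any integer root divides 12. Testing small divisors, s = 1 works: p(1) = 1 + 0 + (-13) + 12 = 0, so (s - 1) is a factor.
Dividing, p(s) = (s - 1)(s^2 + s - 12).
Factor s^2 + s - 12: two numbers with sum -1 and product -12 are 3 and -4, so s^2 + s - 12 = (s - 3)(s + 4).
Hence p(s) = (s - 3) (s - 1) (s + 4), with roots -4, 1, 3.
At least one eigenvalue has non-negative real part, so the system is not asymptotically stable.

-4, 1, 3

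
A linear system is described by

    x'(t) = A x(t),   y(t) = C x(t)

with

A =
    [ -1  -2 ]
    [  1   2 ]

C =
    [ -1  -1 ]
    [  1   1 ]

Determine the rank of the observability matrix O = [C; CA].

1

CA = [[0, 0], [0, 0]]
Observability matrix O = [C; CA] = [[-1, -1], [1, 1], [0, 0], [0, 0]]
Every row of O is a scalar multiple of row 1 = [-1, -1] (multipliers 1, -1, 0, 0), so the rows span a one-dimensional space.
O ≠ 0, hence rank(O) = 1.
rank(O) = 1 < n = 2, so the pair (A, C) is not completely observable.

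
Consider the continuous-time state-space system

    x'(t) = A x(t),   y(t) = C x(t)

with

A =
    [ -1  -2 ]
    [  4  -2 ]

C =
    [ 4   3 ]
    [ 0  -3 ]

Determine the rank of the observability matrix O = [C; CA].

2

CA = [[8, -14], [-12, 6]]
Observability matrix O = [C; CA] = [[4, 3], [0, -3], [8, -14], [-12, 6]]
Take the 2×2 submatrix of O formed by rows 1, 2: [[4, 3], [0, -3]]. Its determinant is 4·(-3) - 3·0 = -12 - 0 = -12 ≠ 0.
So rank(O) ≥ 2; since O has 2 columns, rank(O) = 2.
rank(O) = 2 = n, so the pair (A, C) is completely observable.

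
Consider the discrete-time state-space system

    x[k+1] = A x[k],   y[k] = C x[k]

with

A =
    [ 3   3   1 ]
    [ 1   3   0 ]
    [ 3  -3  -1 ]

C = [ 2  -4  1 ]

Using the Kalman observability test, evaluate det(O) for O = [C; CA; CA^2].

CA = [[5, -9, 1]]
CA^2 = [[9, -15, 4]]
Observability matrix O = [C; CA; CA^2] = [[2, -4, 1], [5, -9, 1], [9, -15, 4]]
Expanding along the first row, det(O) = 2·((-9)·4 - 1·(-15)) - (-4)·(5·4 - 1·9) + 1·(5·(-15) - (-9)·9) = 2·(-21) - (-4)·11 + 1·6 = 8
Since det(O) ≠ 0, rank(O) = 3 and the system is completely observable.

8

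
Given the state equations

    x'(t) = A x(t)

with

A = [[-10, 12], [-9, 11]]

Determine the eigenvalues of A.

det(sI - A) = s^2 - (tr A)s + det A, with tr A = (-10) + 11 = 1 and det A = (-10)·11 - 12·(-9) = -110 - (-108) = -2.
So p(s) = det(sI - A) = s^2 - s - 2.
Factor s^2 - s - 2: two numbers with sum 1 and product -2 are 2 and -1, so s^2 - s - 2 = (s - 2)(s + 1).
Hence p(s) = (s - 2) (s + 1), with roots -1, 2.
At least one eigenvalue has non-negative real part, so the system is not asymptotically stable.

-1, 2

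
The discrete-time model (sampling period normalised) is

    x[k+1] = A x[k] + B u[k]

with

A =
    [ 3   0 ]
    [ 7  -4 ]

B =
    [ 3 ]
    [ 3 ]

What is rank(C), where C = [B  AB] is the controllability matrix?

AB = [[9], [9]]
Controllability matrix C = [B  AB] = [[3, 9], [3, 9]]
Every column of C is a scalar multiple of column 1 = [3, 3] (multipliers 1, 3), so the columns span a one-dimensional space.
C ≠ 0, hence rank(C) = 1.
rank(C) = 1 < n = 2, so the pair (A, B) is not completely controllable.

1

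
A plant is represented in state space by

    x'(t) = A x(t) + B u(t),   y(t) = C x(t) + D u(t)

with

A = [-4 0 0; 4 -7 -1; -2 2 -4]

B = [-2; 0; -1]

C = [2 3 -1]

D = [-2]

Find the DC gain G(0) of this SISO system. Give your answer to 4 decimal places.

G(0) = C(-A)^{-1}B + D = -C A^{-1} B + D.
det A = -120, so A^{-1} = (1/-120)·adj(A) = [[-1/4, 0, 0], [-3/20, -2/15, 1/30], [1/20, -1/15, -7/30]]
A^{-1} B = [1/2, 4/15, 2/15]^T
C A^{-1} B = 5/3
G(0) = D - C A^{-1} B = -2 - (5/3) = -11/3 ≈ -3.6667

-3.6667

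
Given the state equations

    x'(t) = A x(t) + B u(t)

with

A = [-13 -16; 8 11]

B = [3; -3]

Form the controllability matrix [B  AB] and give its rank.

1

AB = [[9], [-9]]
Controllability matrix C = [B  AB] = [[3, 9], [-3, -9]]
Every column of C is a scalar multiple of column 1 = [3, -3] (multipliers 1, 3), so the columns span a one-dimensional space.
C ≠ 0, hence rank(C) = 1.
rank(C) = 1 < n = 2, so the pair (A, B) is not completely controllable.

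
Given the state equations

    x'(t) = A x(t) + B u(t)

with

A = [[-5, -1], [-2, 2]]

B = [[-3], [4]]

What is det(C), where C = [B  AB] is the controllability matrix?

-86

AB = [[11], [14]]
Controllability matrix C = [B  AB] = [[-3, 11], [4, 14]]
det(C) = (-3)·14 - 11·4 = -42 - 44 = -86
Since det(C) ≠ 0, rank(C) = 2 and the system is completely controllable.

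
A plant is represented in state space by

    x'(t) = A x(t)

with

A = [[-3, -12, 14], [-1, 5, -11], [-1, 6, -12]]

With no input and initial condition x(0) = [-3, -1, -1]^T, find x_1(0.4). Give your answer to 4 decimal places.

-0.9385

det(sI - A) = s^3 - (tr A)s^2 + (M11 + M22 + M33)s - det A, where Mii is the 2×2 principal minor of A obtained by deleting row i and column i.
tr A = (-3) + 5 + (-12) = -10; M11 = 5·(-12) - (-11)·6 = -60 - (-66) = 6; M22 = (-3)·(-12) - 14·(-1) = 36 - (-14) = 50; M33 = (-3)·5 - (-12)·(-1) = -15 - 12 = -27; sum of minors = 29.
det A = (-3)·(5·(-12) - (-11)·6) - (-12)·((-1)·(-12) - (-11)·(-1)) + 14·((-1)·6 - 5·(-1)) = (-3)·6 - (-12)·1 + 14·(-1) = -20.
So p(s) = det(sI - A) = s^3 + 10s^2 + 29s + 20.
Rational-root test: any integer root divides 20. Testing small divisors, s = -1 works: p(-1) = -1 + 10 + (-29) + 20 = 0, so (s + 1) is a factor.
Dividing, p(s) = (s + 1)(s^2 + 9s + 20).
Factor s^2 + 9s + 20: two numbers with sum -9 and product 20 are -4 and -5, so s^2 + 9s + 20 = (s + 4)(s + 5).
Hence p(s) = (s + 1) (s + 4) (s + 5), with roots -5, -4, -1.
The eigenvalues -5, -4, -1 are distinct and real, so A is diagonalisable and x(t) = e^{At} x(0) = V diag(e^{λ_i t}) V^{-1} x(0), where the columns of V are the eigenvectors.
λ = -5: A - (-5)I = [[2, -12, 14], [-1, 10, -11], [-1, 6, -7]]. v must be orthogonal to every row; (row 1) × (row 2) = [-8, 8, 8], so take v_1 = [-1, 1, 1]^T.
λ = -4: A - (-4)I = [[1, -12, 14], [-1, 9, -11], [-1, 6, -8]]. v must be orthogonal to every row; (row 1) × (row 2) = [6, -3, -3], so take v_2 = [2, -1, -1]^T.
λ = -1: A - (-1)I = [[-2, -12, 14], [-1, 6, -11], [-1, 6, -11]]. v must be orthogonal to every row; (row 1) × (row 2) = [48, -36, -24], so take v_3 = [-4, 3, 2]^T.
V = [v_1 v_2 v_3] = [[-1, 2, -4], [1, -1, 3], [1, -1, 2]] has det V = 1, so V^{-1} = adj(V)/det V = [[1, 0, 2], [1, 2, -1], [0, 1, -1]].
Modal coordinates z(0) = V^{-1} x(0): 1·(-3) + 0·(-1) + 2·(-1) = -5; 1·(-3) + 2·(-1) + (-1)·(-1) = -4; 0·(-3) + 1·(-1) + (-1)·(-1) = 0; so z(0) = [-5, -4, 0]^T.
x_1(t) = Σ_i (v_i)_1 · z_i(0) · e^{λ_i t} (row 1 of V times the modal terms).
x_1(0.4) = (-1)·(-5)·e^{-5·0.4} + 2·(-4)·e^{-4·0.4} + (-4)·0·e^{-1·0.4} = 5·0.135335 + (-8)·0.201897 + 0·0.670320 = -0.9385.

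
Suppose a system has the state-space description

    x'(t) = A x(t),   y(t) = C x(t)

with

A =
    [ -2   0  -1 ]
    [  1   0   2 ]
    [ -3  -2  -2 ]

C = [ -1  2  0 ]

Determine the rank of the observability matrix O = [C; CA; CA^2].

3

CA = [[4, 0, 5]]
CA^2 = [[-23, -10, -14]]
Observability matrix O = [C; CA; CA^2] = [[-1, 2, 0], [4, 0, 5], [-23, -10, -14]]
det(O) = (-1)·(0·(-14) - 5·(-10)) - 2·(4·(-14) - 5·(-23)) + 0·(4·(-10) - 0·(-23)) = (-1)·50 - 2·59 + 0·(-40) = -168 ≠ 0, so rank(O) = 3.
rank(O) = 3 = n, so the pair (A, C) is completely observable.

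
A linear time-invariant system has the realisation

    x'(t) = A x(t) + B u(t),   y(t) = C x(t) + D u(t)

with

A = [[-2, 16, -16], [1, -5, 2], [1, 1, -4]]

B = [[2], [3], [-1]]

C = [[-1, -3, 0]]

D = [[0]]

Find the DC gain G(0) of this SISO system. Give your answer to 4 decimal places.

G(0) = C(-A)^{-1}B + D = -C A^{-1} B + D.
det A = -36, so A^{-1} = (1/-36)·adj(A) = [[-1/2, -4/3, 4/3], [-1/6, -2/3, 1/3], [-1/6, -1/2, 1/6]]
A^{-1} B = [-19/3, -8/3, -2]^T
C A^{-1} B = 43/3
G(0) = D - C A^{-1} B = 0 - (43/3) = -43/3 ≈ -14.3333

-14.3333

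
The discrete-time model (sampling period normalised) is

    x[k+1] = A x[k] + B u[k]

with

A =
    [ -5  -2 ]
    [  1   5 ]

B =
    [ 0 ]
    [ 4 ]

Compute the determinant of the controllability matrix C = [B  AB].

32

AB = [[-8], [20]]
Controllability matrix C = [B  AB] = [[0, -8], [4, 20]]
det(C) = 0·20 - (-8)·4 = 0 - (-32) = 32
Since det(C) ≠ 0, rank(C) = 2 and the system is completely controllable.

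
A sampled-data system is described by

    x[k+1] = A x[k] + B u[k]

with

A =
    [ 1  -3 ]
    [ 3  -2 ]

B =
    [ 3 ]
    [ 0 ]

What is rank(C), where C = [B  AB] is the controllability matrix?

2

AB = [[3], [9]]
Controllability matrix C = [B  AB] = [[3, 3], [0, 9]]
det(C) = 3·9 - 3·0 = 27 - 0 = 27 ≠ 0, so rank(C) = 2.
rank(C) = 2 = n, so the pair (A, B) is completely controllable.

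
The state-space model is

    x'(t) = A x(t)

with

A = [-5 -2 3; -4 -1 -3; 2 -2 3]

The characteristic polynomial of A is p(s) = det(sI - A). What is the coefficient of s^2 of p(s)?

Expand det(sI - A) for the 3×3 matrix.
p(s) = s^3 + 3s^2 - 33s - 63.
(Check: constant term = det(-A) = (-1)^3 det A = -63; coefficient of s^2 = -tr A = 3.)
The coefficient of s^2 is 3.

3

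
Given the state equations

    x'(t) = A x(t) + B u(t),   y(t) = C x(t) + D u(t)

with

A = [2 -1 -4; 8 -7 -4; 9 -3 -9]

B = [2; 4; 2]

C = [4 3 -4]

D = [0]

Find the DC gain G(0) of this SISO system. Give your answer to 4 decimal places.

G(0) = C(-A)^{-1}B + D = -C A^{-1} B + D.
det A = -90, so A^{-1} = (1/-90)·adj(A) = [[-17/30, -1/30, 4/15], [-2/5, -1/5, 4/15], [-13/30, 1/30, 1/15]]
A^{-1} B = [-11/15, -16/15, -3/5]^T
C A^{-1} B = -56/15
G(0) = D - C A^{-1} B = 0 - (-56/15) = 56/15 ≈ 3.7333

3.7333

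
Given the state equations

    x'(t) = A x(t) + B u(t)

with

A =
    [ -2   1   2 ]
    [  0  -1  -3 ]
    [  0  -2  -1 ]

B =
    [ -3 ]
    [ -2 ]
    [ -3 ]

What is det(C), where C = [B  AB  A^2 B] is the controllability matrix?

AB = [[-2], [11], [7]]
A^2B = [[29], [-32], [-29]]
Controllability matrix C = [B  AB  A^2B] = [[-3, -2, 29], [-2, 11, -32], [-3, 7, -29]]
Expanding along the first row, det(C) = (-3)·(11·(-29) - (-32)·7) - (-2)·((-2)·(-29) - (-32)·(-3)) + 29·((-2)·7 - 11·(-3)) = (-3)·(-95) - (-2)·(-38) + 29·19 = 760
Since det(C) ≠ 0, rank(C) = 3 and the system is completely controllable.

760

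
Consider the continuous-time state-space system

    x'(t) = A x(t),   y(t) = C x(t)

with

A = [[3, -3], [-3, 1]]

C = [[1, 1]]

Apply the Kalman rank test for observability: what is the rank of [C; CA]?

CA = [[0, -2]]
Observability matrix O = [C; CA] = [[1, 1], [0, -2]]
det(O) = 1·(-2) - 1·0 = -2 - 0 = -2 ≠ 0, so rank(O) = 2.
rank(O) = 2 = n, so the pair (A, C) is completely observable.

2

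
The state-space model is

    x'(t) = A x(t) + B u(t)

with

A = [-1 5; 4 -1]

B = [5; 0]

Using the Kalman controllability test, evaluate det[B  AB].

AB = [[-5], [20]]
Controllability matrix C = [B  AB] = [[5, -5], [0, 20]]
det(C) = 5·20 - (-5)·0 = 100 - 0 = 100
Since det(C) ≠ 0, rank(C) = 2 and the system is completely controllable.

100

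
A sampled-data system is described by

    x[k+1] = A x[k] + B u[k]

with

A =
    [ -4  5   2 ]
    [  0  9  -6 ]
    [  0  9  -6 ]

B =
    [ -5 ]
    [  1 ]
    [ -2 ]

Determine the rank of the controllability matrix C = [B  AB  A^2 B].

AB = [[21], [21], [21]]
A^2B = [[63], [63], [63]]
Controllability matrix C = [B  AB  A^2B] = [[-5, 21, 63], [1, 21, 63], [-2, 21, 63]]
The rows r1, r2, r3 of C are linearly dependent: -r1 - r2 + 2·r3 = 0 (check each entry), so rank(C) ≤ 2.
The 2×2 minor from rows 1, 2, columns 1, 2 is (-5)·21 - 21·1 = -105 - 21 = -126 ≠ 0, so rank(C) = 2.
rank(C) = 2 < n = 3, so the pair (A, B) is not completely controllable.

2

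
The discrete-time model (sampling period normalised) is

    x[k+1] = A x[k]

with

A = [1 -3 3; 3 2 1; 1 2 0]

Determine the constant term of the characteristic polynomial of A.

-7

Expand det(zI - A) for the 3×3 matrix.
p(z) = z^3 - 3z^2 + 6z - 7.
(Check: constant term = det(-A) = (-1)^3 det A = -7; coefficient of z^2 = -tr A = -3.)
The constant term is -7.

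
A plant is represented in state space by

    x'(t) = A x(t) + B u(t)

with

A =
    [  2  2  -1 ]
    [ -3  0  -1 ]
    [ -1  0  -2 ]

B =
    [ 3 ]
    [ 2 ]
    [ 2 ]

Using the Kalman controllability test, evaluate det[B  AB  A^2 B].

AB = [[8], [-11], [-7]]
A^2B = [[1], [-17], [6]]
Controllability matrix C = [B  AB  A^2B] = [[3, 8, 1], [2, -11, -17], [2, -7, 6]]
Expanding along the first row, det(C) = 3·((-11)·6 - (-17)·(-7)) - 8·(2·6 - (-17)·2) + 1·(2·(-7) - (-11)·2) = 3·(-185) - 8·46 + 1·8 = -915
Since det(C) ≠ 0, rank(C) = 3 and the system is completely controllable.

-915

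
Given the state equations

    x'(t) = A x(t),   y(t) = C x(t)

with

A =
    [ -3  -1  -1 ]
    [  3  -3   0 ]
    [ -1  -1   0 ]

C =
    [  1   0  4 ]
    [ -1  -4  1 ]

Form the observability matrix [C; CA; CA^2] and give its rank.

3

CA = [[-7, -5, -1], [-10, 12, 1]]
CA^2 = [[7, 23, 7], [65, -27, 10]]
Observability matrix O = [C; CA; CA^2] = [[1, 0, 4], [-1, -4, 1], [-7, -5, -1], [-10, 12, 1], [7, 23, 7], [65, -27, 10]]
Take the 3×3 submatrix of O formed by rows 1, 2, 3: [[1, 0, 4], [-1, -4, 1], [-7, -5, -1]]. Its determinant is 1·((-4)·(-1) - 1·(-5)) - 0·((-1)·(-1) - 1·(-7)) + 4·((-1)·(-5) - (-4)·(-7)) = 1·9 - 0·8 + 4·(-23) = -83 ≠ 0.
So rank(O) ≥ 3; since O has 3 columns, rank(O) = 3.
rank(O) = 3 = n, so the pair (A, C) is completely observable.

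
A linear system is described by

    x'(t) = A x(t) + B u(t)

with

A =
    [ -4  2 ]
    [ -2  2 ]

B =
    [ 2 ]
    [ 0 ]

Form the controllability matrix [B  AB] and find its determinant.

-8

AB = [[-8], [-4]]
Controllability matrix C = [B  AB] = [[2, -8], [0, -4]]
det(C) = 2·(-4) - (-8)·0 = -8 - 0 = -8
Since det(C) ≠ 0, rank(C) = 2 and the system is completely controllable.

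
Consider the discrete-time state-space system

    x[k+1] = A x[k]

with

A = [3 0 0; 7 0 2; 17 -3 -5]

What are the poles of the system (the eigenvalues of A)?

det(zI - A) = z^3 - (tr A)z^2 + (M11 + M22 + M33)z - det A, where Mii is the 2×2 principal minor of A obtained by deleting row i and column i.
tr A = 3 + 0 + (-5) = -2; M11 = 0·(-5) - 2·(-3) = 0 - (-6) = 6; M22 = 3·(-5) - 0·17 = -15 - 0 = -15; M33 = 3·0 - 0·7 = 0 - 0 = 0; sum of minors = -9.
det A = 3·(0·(-5) - 2·(-3)) - 0·(7·(-5) - 2·17) + 0·(7·(-3) - 0·17) = 3·6 - 0·(-69) + 0·(-21) = 18.
So p(z) = det(zI - A) = z^3 + 2z^2 - 9z - 18.
Rational-root test: any integer root divides -18. Testing small divisors, z = -2 works: p(-2) = -8 + 8 + 18 + (-18) = 0, so (z + 2) is a factor.
Dividing, p(z) = (z + 2)(z^2 - 9).
Factor z^2 - 9: two numbers with sum 0 and product -9 are 3 and -3, so z^2 - 9 = (z - 3)(z + 3).
Hence p(z) = (z - 3) (z + 2) (z + 3), with roots -3, -2, 3.

-3, -2, 3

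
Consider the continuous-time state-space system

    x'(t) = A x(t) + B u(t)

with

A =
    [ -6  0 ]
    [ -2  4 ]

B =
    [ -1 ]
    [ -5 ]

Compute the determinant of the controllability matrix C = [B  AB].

AB = [[6], [-18]]
Controllability matrix C = [B  AB] = [[-1, 6], [-5, -18]]
det(C) = (-1)·(-18) - 6·(-5) = 18 - (-30) = 48
Since det(C) ≠ 0, rank(C) = 2 and the system is completely controllable.

48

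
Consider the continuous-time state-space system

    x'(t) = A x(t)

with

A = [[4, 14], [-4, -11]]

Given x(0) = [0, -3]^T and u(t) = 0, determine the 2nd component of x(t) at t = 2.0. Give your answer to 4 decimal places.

det(sI - A) = s^2 - (tr A)s + det A, with tr A = 4 + (-11) = -7 and det A = 4·(-11) - 14·(-4) = -44 - (-56) = 12.
So p(s) = det(sI - A) = s^2 + 7s + 12.
Factor s^2 + 7s + 12: two numbers with sum -7 and product 12 are -3 and -4, so s^2 + 7s + 12 = (s + 3)(s + 4).
Hence p(s) = (s + 3) (s + 4), with roots -4, -3.
The eigenvalues -4, -3 are distinct and real, so A is diagonalisable and x(t) = e^{At} x(0) = V diag(e^{λ_i t}) V^{-1} x(0), where the columns of V are the eigenvectors.
λ = -4: A - (-4)I = [[8, 14], [-4, -7]]. Row 1 gives 8·v1 + 14·v2 = 0, so take v_1 = [7, -4]^T.
λ = -3: A - (-3)I = [[7, 14], [-4, -8]]. Row 1 gives 7·v1 + 14·v2 = 0, so take v_2 = [2, -1]^T.
V = [v_1 v_2] = [[7, 2], [-4, -1]] has det V = 1, so V^{-1} = adj(V)/det V = [[-1, -2], [4, 7]].
Modal coordinates z(0) = V^{-1} x(0): (-1)·0 + (-2)·(-3) = 6; 4·0 + 7·(-3) = -21; so z(0) = [6, -21]^T.
x_2(t) = Σ_i (v_i)_2 · z_i(0) · e^{λ_i t} (row 2 of V times the modal terms).
x_2(2.0) = (-4)·6·e^{-4·2.0} + (-1)·(-21)·e^{-3·2.0} = (-24)·0.000335 + 21·0.002479 = 0.0440.

0.0440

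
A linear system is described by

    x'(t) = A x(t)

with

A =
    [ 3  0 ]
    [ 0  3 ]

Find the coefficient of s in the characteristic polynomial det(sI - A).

-6

For a 2×2 matrix, det(sI - A) = s^2 - (tr A)s + det A.
tr A = 6, det A = 9.
So p(s) = s^2 - 6s + 9.
The coefficient of s is -6.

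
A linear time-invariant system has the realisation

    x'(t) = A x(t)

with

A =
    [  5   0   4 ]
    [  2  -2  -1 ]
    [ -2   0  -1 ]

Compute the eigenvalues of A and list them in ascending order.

det(sI - A) = s^3 - (tr A)s^2 + (M11 + M22 + M33)s - det A, where Mii is the 2×2 principal minor of A obtained by deleting row i and column i.
tr A = 5 + (-2) + (-1) = 2; M11 = (-2)·(-1) - (-1)·0 = 2 - 0 = 2; M22 = 5·(-1) - 4·(-2) = -5 - (-8) = 3; M33 = 5·(-2) - 0·2 = -10 - 0 = -10; sum of minors = -5.
det A = 5·((-2)·(-1) - (-1)·0) - 0·(2·(-1) - (-1)·(-2)) + 4·(2·0 - (-2)·(-2)) = 5·2 - 0·(-4) + 4·(-4) = -6.
So p(s) = det(sI - A) = s^3 - 2s^2 - 5s + 6.
Rational-root test: any integer root divides 6. Testing small divisors, s = 1 works: p(1) = 1 + (-2) + (-5) + 6 = 0, so (s - 1) is a factor.
Dividing, p(s) = (s - 1)(s^2 - s - 6).
Factor s^2 - s - 6: two numbers with sum 1 and product -6 are 3 and -2, so s^2 - s - 6 = (s - 3)(s + 2).
Hence p(s) = (s - 3) (s - 1) (s + 2), with roots -2, 1, 3.
At least one eigenvalue has non-negative real part, so the system is not asymptotically stable.

-2, 1, 3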